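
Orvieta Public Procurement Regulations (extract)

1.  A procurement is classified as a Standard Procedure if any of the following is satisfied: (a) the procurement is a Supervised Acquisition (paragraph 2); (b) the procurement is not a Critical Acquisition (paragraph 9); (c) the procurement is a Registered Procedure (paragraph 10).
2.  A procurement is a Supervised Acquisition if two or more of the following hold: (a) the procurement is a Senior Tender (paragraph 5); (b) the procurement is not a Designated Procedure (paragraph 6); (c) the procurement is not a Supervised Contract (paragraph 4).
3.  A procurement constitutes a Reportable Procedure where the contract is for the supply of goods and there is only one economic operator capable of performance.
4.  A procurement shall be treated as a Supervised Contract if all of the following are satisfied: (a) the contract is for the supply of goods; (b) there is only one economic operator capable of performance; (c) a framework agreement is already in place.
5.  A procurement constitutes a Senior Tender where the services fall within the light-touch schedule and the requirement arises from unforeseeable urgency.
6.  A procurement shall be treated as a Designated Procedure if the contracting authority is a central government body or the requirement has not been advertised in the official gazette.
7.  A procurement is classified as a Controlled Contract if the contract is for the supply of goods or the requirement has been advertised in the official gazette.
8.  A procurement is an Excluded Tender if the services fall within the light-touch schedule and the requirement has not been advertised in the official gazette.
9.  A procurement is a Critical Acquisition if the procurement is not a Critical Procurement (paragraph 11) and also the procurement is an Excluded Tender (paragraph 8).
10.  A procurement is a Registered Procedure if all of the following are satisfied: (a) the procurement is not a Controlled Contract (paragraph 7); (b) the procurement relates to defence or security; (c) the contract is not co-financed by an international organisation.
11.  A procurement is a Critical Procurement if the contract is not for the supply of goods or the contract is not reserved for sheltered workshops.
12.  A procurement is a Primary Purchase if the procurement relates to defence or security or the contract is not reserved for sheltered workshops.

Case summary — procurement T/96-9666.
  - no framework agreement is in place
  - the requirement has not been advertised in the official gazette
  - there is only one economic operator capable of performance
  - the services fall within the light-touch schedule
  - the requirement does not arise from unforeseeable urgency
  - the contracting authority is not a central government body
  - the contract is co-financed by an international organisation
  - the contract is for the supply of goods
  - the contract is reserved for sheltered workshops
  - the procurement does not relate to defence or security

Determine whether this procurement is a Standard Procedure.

No

Under paragraph 5: the services fall within the light-touch schedule? yes; and the requirement arises from unforeseeable urgency? no. So the procurement is not a Senior Tender.
Under paragraph 6: the contracting authority is a central government body? no; or the requirement has not been advertised in the official gazette? yes. So the procurement is a Designated Procedure.
Under paragraph 4: the contract is for the supply of goods? yes; and there is only one economic operator capable of performance? yes; and a framework agreement is already in place? no. So the procurement is not a Supervised Contract.
Under paragraph 2: Senior Tender (paragraph 5)? no; not a Designated Procedure (paragraph 6)? no; not a Supervised Contract (paragraph 4)? yes — 1 of 3 hold (need ≥2) → not satisfied.
Under paragraph 11: the contract is not for the supply of goods? no; or the contract is not reserved for sheltered workshops? no. So the procurement is not a Critical Procurement.
Under paragraph 8: the services fall within the light-touch schedule? yes; and the requirement has not been advertised in the official gazette? yes. So the procurement is an Excluded Tender.
Under paragraph 9: not a Critical Procurement (paragraph 11)? yes; and Excluded Tender (paragraph 8)? yes. So the procurement is a Critical Acquisition.
Under paragraph 7: the contract is for the supply of goods? yes; or the requirement has been advertised in the official gazette? no. So the procurement is a Controlled Contract.
Under paragraph 10: not a Controlled Contract (paragraph 7)? no; and the procurement relates to defence or security? no; and the contract is not co-financed by an international organisation? no. So the procurement is not a Registered Procedure.
Under paragraph 1: Supervised Acquisition (paragraph 2)? no; or not a Critical Acquisition (paragraph 9)? no; or Registered Procedure (paragraph 10)? no. So the procurement is not a Standard Procedure.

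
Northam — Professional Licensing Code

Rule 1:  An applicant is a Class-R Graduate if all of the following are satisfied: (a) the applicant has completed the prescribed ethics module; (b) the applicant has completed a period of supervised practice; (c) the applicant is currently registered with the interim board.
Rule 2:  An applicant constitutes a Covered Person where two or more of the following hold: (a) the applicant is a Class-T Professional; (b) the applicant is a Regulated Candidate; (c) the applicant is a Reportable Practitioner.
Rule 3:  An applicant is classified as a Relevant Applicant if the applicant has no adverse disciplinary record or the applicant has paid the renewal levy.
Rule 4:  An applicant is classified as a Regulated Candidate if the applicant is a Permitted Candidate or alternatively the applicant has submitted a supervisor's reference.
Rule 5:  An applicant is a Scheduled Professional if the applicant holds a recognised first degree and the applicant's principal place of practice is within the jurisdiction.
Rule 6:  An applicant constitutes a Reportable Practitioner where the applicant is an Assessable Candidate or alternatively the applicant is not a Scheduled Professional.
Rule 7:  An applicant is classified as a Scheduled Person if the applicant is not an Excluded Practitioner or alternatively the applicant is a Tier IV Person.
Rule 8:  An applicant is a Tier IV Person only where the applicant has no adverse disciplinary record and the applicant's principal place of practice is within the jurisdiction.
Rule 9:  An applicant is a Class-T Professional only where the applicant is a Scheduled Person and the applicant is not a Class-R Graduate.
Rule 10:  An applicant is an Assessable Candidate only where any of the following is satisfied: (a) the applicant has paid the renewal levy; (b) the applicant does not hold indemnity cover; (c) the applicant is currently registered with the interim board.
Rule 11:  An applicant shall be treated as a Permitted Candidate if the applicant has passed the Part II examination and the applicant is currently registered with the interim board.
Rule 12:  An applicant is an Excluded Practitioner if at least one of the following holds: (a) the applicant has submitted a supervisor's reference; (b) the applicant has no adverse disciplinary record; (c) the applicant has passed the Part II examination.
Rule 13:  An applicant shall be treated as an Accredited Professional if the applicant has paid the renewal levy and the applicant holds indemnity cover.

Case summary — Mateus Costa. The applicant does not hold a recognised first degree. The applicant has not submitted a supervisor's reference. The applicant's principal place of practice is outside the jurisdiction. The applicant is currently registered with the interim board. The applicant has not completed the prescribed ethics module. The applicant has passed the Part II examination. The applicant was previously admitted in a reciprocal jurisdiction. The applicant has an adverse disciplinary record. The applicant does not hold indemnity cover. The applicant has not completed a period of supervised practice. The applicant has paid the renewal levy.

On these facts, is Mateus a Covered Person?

Under rule 12: the applicant has submitted a supervisor's reference? no; or the applicant has no adverse disciplinary record? no; or the applicant has passed the Part II examination? yes. So the applicant is an Excluded Practitioner.
Under rule 8: the applicant has no adverse disciplinary record? no; and the applicant's principal place of practice is within the jurisdiction? no. So the applicant is not a Tier IV Person.
Under rule 7: not an Excluded Practitioner (rule 12)? no; or Tier IV Person (rule 8)? no. So the applicant is not a Scheduled Person.
Under rule 1: the applicant has completed the prescribed ethics module? no; and the applicant has completed a period of supervised practice? no; and the applicant is currently registered with the interim board? yes. So the applicant is not a Class-R Graduate.
Under rule 9: Scheduled Person (rule 7)? no; and not a Class-R Graduate (rule 1)? yes. So the applicant is not a Class-T Professional.
Under rule 11: the applicant has passed the Part II examination? yes; and the applicant is currently registered with the interim board? yes. So the applicant is a Permitted Candidate.
Under rule 4: Permitted Candidate (rule 11)? yes; or the applicant has submitted a supervisor's reference? no. So the applicant is a Regulated Candidate.
Under rule 10: the applicant has paid the renewal levy? yes; or the applicant does not hold indemnity cover? yes; or the applicant is currently registered with the interim board? yes. So the applicant is an Assessable Candidate.
Under rule 5: the applicant holds a recognised first degree? no; and the applicant's principal place of practice is within the jurisdiction? no. So the applicant is not a Scheduled Professional.
Under rule 6: Assessable Candidate (rule 10)? yes; or not a Scheduled Professional (rule 5)? yes. So the applicant is a Reportable Practitioner.
Under rule 2: Class-T Professional (rule 9)? no; Regulated Candidate (rule 4)? yes; Reportable Practitioner (rule 6)? yes — 2 of 3 hold (need ≥2) → satisfied.

Yes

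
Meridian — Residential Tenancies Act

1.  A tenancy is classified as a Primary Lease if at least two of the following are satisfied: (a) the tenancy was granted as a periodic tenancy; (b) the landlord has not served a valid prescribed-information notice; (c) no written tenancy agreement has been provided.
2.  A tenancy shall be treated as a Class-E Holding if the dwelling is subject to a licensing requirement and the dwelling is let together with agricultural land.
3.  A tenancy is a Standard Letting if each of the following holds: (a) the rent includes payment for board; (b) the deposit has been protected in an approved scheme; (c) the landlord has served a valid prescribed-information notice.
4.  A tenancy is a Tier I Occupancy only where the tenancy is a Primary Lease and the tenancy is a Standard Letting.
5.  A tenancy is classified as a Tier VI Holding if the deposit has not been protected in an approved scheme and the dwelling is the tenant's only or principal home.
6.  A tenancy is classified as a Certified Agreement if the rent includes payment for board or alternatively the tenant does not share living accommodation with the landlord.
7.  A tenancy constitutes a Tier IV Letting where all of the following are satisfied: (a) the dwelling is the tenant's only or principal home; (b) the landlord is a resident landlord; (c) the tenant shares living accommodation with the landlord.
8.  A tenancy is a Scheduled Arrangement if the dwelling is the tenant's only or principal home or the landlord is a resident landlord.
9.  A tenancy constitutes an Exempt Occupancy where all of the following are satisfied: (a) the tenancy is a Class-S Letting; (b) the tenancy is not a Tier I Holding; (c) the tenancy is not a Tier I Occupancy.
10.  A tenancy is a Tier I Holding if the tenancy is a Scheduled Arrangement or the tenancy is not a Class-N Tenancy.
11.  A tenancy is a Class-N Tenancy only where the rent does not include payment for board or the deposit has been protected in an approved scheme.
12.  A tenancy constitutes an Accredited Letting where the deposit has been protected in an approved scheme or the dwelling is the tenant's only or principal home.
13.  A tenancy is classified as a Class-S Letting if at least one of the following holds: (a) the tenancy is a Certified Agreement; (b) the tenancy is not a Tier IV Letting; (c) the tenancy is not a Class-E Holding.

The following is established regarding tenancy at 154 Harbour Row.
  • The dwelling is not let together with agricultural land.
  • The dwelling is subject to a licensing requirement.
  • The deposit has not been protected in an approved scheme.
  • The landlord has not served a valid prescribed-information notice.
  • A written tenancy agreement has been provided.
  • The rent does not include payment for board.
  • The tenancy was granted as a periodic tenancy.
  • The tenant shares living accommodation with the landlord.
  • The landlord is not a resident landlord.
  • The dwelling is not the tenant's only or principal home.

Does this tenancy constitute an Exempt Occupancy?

paragraph 6 — Certified Agreement: [the rent includes payment for board? no] OR [the tenant does not share living accommodation with the landlord? no] → not satisfied.
paragraph 7 — Tier IV Letting: [the dwelling is the tenant's only or principal home? no] AND [the landlord is a resident landlord? no] AND [the tenant shares living accommodation with the landlord? yes] → not satisfied.
paragraph 2 — Class-E Holding: [the dwelling is subject to a licensing requirement? yes] AND [the dwelling is let together with agricultural land? no] → not satisfied.
paragraph 13 — Class-S Letting: [Certified Agreement (paragraph 6)? no] OR [not a Tier IV Letting (paragraph 7)? yes] OR [not a Class-E Holding (paragraph 2)? yes] → satisfied.
paragraph 8 — Scheduled Arrangement: [the dwelling is the tenant's only or principal home? no] OR [the landlord is a resident landlord? no] → not satisfied.
paragraph 11 — Class-N Tenancy: [the rent does not include payment for board? yes] OR [the deposit has been protected in an approved scheme? no] → satisfied.
paragraph 10 — Tier I Holding: [Scheduled Arrangement (paragraph 8)? no] OR [not a Class-N Tenancy (paragraph 11)? no] → not satisfied.
paragraph 1 — Primary Lease: the tenancy was granted as a periodic tenancy? yes; the landlord has not served a valid prescribed-information notice? yes; no written tenancy agreement has been provided? no — 2 of 3 hold (need ≥2) → satisfied.
paragraph 3 — Standard Letting: [the rent includes payment for board? no] AND [the deposit has been protected in an approved scheme? no] AND [the landlord has served a valid prescribed-information notice? no] → not satisfied.
paragraph 4 — Tier I Occupancy: [Primary Lease (paragraph 1)? yes] AND [Standard Letting (paragraph 3)? no] → not satisfied.
paragraph 9 — Exempt Occupancy: [Class-S Letting (paragraph 13)? yes] AND [not a Tier I Holding (paragraph 10)? yes] AND [not a Tier I Occupancy (paragraph 4)? yes] → satisfied.

Yes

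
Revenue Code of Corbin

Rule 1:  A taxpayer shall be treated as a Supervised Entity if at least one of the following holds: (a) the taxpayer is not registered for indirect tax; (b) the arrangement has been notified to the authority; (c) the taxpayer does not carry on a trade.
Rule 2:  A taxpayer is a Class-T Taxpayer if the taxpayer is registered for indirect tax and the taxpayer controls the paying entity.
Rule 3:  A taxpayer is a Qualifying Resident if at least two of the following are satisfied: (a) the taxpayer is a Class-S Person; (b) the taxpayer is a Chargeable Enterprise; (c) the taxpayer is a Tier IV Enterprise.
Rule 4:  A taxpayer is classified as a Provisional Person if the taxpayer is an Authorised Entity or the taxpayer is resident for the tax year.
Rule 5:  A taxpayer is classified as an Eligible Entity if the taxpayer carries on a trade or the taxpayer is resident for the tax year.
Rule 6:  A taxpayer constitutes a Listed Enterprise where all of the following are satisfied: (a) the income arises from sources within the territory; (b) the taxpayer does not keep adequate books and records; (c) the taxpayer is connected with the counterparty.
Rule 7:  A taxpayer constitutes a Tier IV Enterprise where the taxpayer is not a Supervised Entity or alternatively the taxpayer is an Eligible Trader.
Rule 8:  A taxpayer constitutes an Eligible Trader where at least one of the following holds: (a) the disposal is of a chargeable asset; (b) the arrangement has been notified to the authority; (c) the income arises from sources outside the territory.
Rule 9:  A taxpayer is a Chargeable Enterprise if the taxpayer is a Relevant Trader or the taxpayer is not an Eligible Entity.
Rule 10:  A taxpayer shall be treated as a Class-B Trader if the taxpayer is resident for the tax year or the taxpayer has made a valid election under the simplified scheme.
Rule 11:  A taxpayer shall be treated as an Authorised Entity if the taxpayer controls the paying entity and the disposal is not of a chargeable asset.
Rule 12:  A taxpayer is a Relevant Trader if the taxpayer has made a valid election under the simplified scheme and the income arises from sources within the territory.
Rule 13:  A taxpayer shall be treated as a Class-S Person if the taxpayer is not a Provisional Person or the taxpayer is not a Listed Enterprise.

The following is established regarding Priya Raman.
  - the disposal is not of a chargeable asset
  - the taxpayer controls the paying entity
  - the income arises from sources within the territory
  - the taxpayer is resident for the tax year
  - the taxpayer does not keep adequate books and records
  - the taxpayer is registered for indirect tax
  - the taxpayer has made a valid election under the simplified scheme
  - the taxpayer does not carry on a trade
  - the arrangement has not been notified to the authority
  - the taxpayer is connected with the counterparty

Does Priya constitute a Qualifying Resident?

Under rule 11: the taxpayer controls the paying entity? yes; and the disposal is not of a chargeable asset? yes. So the taxpayer is an Authorised Entity.
Under rule 4: Authorised Entity (rule 11)? yes; or the taxpayer is resident for the tax year? yes. So the taxpayer is a Provisional Person.
Under rule 6: the income arises from sources within the territory? yes; and the taxpayer does not keep adequate books and records? yes; and the taxpayer is connected with the counterparty? yes. So the taxpayer is a Listed Enterprise.
Under rule 13: not a Provisional Person (rule 4)? no; or not a Listed Enterprise (rule 6)? no. So the taxpayer is not a Class-S Person.
Under rule 12: the taxpayer has made a valid election under the simplified scheme? yes; and the income arises from sources within the territory? yes. So the taxpayer is a Relevant Trader.
Under rule 5: the taxpayer carries on a trade? no; or the taxpayer is resident for the tax year? yes. So the taxpayer is an Eligible Entity.
Under rule 9: Relevant Trader (rule 12)? yes; or not an Eligible Entity (rule 5)? no. So the taxpayer is a Chargeable Enterprise.
Under rule 1: the taxpayer is not registered for indirect tax? no; or the arrangement has been notified to the authority? no; or the taxpayer does not carry on a trade? yes. So the taxpayer is a Supervised Entity.
Under rule 8: the disposal is of a chargeable asset? no; or the arrangement has been notified to the authority? no; or the income arises from sources outside the territory? no. So the taxpayer is not an Eligible Trader.
Under rule 7: not a Supervised Entity (rule 1)? no; or Eligible Trader (rule 8)? no. So the taxpayer is not a Tier IV Enterprise.
Under rule 3: Class-S Person (rule 13)? no; Chargeable Enterprise (rule 9)? yes; Tier IV Enterprise (rule 7)? no — 1 of 3 hold (need ≥2) → not satisfied.

No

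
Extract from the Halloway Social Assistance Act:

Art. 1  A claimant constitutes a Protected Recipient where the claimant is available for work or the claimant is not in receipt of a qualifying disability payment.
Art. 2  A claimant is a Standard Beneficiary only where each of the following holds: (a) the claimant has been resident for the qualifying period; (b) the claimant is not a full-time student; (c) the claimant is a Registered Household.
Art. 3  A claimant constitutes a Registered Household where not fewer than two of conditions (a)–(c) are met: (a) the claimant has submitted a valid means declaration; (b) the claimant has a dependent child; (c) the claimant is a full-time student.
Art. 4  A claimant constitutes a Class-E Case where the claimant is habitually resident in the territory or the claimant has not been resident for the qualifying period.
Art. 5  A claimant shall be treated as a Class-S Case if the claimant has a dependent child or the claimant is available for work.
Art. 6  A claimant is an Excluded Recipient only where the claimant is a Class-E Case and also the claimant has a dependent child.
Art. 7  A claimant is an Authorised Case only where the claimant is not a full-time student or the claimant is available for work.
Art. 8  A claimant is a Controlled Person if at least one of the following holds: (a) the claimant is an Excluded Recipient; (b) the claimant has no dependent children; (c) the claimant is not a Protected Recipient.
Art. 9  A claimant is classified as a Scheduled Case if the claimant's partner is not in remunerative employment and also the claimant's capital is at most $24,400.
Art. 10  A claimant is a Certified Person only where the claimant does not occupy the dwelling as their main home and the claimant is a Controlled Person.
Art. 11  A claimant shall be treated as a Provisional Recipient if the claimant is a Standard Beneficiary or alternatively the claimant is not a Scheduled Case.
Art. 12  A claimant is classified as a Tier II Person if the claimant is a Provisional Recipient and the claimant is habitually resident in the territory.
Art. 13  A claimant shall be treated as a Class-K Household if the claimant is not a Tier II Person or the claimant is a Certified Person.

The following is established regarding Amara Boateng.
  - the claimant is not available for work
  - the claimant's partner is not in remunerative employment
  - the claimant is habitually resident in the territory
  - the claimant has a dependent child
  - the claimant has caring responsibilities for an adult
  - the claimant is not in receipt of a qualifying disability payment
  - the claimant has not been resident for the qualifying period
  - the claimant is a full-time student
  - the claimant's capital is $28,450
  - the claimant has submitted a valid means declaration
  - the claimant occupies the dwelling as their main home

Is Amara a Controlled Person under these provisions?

Yes

article 4 — Class-E Case: [the claimant is habitually resident in the territory? yes] OR [the claimant has not been resident for the qualifying period? yes] → satisfied.
article 6 — Excluded Recipient: [Class-E Case (article 4)? yes] AND [the claimant has a dependent child? yes] → satisfied.
article 1 — Protected Recipient: [the claimant is available for work? no] OR [the claimant is not in receipt of a qualifying disability payment? yes] → satisfied.
article 8 — Controlled Person: [Excluded Recipient (article 6)? yes] OR [the claimant has no dependent children? no] OR [not a Protected Recipient (article 1)? no] → satisfied.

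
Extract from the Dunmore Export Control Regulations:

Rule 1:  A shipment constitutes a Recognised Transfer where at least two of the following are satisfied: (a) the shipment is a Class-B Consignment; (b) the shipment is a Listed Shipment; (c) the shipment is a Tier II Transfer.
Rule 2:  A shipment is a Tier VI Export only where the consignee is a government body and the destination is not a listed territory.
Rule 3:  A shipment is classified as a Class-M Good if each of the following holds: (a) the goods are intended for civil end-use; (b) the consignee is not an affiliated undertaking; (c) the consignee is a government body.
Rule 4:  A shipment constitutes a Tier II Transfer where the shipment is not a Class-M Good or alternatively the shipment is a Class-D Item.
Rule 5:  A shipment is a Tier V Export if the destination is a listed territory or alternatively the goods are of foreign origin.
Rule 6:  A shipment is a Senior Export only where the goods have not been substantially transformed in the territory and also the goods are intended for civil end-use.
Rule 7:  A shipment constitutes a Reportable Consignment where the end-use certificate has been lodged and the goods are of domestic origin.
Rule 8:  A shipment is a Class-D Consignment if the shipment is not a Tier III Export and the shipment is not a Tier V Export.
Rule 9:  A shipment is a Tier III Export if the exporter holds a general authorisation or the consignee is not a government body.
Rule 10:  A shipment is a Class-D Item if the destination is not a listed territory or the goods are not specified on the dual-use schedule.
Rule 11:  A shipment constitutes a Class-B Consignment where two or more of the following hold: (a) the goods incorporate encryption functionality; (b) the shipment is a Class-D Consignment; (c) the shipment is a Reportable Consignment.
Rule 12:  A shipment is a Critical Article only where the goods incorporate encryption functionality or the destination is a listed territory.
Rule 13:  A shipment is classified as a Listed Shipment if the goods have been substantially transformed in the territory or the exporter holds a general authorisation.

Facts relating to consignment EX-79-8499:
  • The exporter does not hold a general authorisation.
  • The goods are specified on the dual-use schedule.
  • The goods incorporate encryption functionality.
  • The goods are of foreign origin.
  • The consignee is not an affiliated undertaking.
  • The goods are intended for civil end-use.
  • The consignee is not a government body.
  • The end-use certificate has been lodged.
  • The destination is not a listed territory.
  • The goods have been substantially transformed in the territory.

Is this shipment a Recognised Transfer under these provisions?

Yes

Under rule 9: the exporter holds a general authorisation? no; or the consignee is not a government body? yes. So the shipment is a Tier III Export.
Under rule 5: the destination is a listed territory? no; or the goods are of foreign origin? yes. So the shipment is a Tier V Export.
Under rule 8: not a Tier III Export (rule 9)? no; and not a Tier V Export (rule 5)? no. So the shipment is not a Class-D Consignment.
Under rule 7: the end-use certificate has been lodged? yes; and the goods are of domestic origin? no. So the shipment is not a Reportable Consignment.
Under rule 11: the goods incorporate encryption functionality? yes; Class-D Consignment (rule 8)? no; Reportable Consignment (rule 7)? no — 1 of 3 hold (need ≥2) → not satisfied.
Under rule 13: the goods have been substantially transformed in the territory? yes; or the exporter holds a general authorisation? no. So the shipment is a Listed Shipment.
Under rule 3: the goods are intended for civil end-use? yes; and the consignee is not an affiliated undertaking? yes; and the consignee is a government body? no. So the shipment is not a Class-M Good.
Under rule 10: the destination is not a listed territory? yes; or the goods are not specified on the dual-use schedule? no. So the shipment is a Class-D Item.
Under rule 4: not a Class-M Good (rule 3)? yes; or Class-D Item (rule 10)? yes. So the shipment is a Tier II Transfer.
Under rule 1: Class-B Consignment (rule 11)? no; Listed Shipment (rule 13)? yes; Tier II Transfer (rule 4)? yes — 2 of 3 hold (need ≥2) → satisfied.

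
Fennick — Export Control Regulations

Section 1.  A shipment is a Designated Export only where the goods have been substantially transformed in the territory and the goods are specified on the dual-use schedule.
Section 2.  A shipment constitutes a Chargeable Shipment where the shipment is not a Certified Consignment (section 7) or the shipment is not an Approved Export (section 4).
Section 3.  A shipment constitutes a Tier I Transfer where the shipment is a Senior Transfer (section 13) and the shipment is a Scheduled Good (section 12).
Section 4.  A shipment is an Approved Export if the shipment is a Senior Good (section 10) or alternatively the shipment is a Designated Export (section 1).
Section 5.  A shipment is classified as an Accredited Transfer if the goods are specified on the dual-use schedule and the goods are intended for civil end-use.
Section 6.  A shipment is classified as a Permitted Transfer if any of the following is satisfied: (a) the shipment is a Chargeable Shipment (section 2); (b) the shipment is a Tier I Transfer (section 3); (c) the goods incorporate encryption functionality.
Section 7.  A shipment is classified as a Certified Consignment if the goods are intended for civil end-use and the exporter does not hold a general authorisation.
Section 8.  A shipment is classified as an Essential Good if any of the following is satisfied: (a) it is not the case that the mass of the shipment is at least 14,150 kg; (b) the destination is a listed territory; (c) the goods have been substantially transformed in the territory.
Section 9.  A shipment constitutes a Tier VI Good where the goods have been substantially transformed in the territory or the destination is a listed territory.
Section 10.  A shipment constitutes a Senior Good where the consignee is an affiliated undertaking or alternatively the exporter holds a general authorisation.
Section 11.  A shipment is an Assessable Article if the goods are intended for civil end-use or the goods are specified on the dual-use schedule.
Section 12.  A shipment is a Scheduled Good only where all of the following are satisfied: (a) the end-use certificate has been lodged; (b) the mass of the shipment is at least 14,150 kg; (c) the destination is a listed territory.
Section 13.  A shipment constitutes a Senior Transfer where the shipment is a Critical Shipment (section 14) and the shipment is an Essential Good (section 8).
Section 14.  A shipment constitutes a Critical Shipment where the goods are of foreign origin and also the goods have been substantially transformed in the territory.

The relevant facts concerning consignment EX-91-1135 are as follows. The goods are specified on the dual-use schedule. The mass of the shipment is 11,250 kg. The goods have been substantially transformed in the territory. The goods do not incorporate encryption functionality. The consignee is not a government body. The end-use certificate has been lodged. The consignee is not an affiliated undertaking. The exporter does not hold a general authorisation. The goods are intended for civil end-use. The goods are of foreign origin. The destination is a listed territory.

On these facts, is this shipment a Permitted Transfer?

section 7 — Certified Consignment: [the goods are intended for civil end-use? yes] AND [the exporter does not hold a general authorisation? yes] → satisfied.
section 10 — Senior Good: [the consignee is an affiliated undertaking? no] OR [the exporter holds a general authorisation? no] → not satisfied.
section 1 — Designated Export: [the goods have been substantially transformed in the territory? yes] AND [the goods are specified on the dual-use schedule? yes] → satisfied.
section 4 — Approved Export: [Senior Good (section 10)? no] OR [Designated Export (section 1)? yes] → satisfied.
section 2 — Chargeable Shipment: [not a Certified Consignment (section 7)? no] OR [not an Approved Export (section 4)? no] → not satisfied.
section 14 — Critical Shipment: [the goods are of foreign origin? yes] AND [the goods have been substantially transformed in the territory? yes] → satisfied.
section 8 — Essential Good: [mass of the shipment: 11,250 kg ≥ 14,150 kg? no, so negated condition yes] OR [the destination is a listed territory? yes] OR [the goods have been substantially transformed in the territory? yes] → satisfied.
section 13 — Senior Transfer: [Critical Shipment (section 14)? yes] AND [Essential Good (section 8)? yes] → satisfied.
section 12 — Scheduled Good: [the end-use certificate has been lodged? yes] AND [mass of the shipment: 11,250 kg ≥ 14,150 kg? no] AND [the destination is a listed territory? yes] → not satisfied.
section 3 — Tier I Transfer: [Senior Transfer (section 13)? yes] AND [Scheduled Good (section 12)? no] → not satisfied.
section 6 — Permitted Transfer: [Chargeable Shipment (section 2)? no] OR [Tier I Transfer (section 3)? no] OR [the goods incorporate encryption functionality? no] → not satisfied.

No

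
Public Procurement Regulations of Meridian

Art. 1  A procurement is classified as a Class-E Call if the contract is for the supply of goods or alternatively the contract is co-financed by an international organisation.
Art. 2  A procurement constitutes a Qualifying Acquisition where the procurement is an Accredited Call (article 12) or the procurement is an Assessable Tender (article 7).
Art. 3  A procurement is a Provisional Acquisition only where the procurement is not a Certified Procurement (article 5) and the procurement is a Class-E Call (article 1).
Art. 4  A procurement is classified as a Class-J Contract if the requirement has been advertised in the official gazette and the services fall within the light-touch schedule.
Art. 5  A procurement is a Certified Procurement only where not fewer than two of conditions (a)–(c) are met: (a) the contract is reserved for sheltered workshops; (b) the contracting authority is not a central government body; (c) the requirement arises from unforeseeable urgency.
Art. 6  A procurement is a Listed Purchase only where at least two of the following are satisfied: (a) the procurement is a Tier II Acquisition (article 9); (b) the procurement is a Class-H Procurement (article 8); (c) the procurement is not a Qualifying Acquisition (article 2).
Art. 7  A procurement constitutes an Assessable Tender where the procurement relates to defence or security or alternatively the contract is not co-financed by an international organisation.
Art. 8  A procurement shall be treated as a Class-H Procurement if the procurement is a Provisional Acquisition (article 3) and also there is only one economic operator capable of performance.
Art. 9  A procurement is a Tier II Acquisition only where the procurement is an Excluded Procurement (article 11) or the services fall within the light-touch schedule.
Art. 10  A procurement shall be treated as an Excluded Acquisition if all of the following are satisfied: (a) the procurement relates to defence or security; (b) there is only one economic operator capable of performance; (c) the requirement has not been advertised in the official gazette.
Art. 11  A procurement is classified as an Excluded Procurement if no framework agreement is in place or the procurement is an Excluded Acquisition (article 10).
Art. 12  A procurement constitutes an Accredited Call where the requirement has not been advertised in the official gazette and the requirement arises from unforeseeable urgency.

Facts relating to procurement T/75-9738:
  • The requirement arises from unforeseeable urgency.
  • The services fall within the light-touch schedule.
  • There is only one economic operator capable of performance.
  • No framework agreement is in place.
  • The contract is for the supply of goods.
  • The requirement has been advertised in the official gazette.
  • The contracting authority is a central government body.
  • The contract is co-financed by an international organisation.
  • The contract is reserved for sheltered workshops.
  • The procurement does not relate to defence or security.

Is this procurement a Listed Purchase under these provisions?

Under article 10: the procurement relates to defence or security? no; and there is only one economic operator capable of performance? yes; and the requirement has not been advertised in the official gazette? no. So the procurement is not an Excluded Acquisition.
Under article 11: no framework agreement is in place? yes; or Excluded Acquisition (article 10)? no. So the procurement is an Excluded Procurement.
Under article 9: Excluded Procurement (article 11)? yes; or the services fall within the light-touch schedule? yes. So the procurement is a Tier II Acquisition.
Under article 5: the contract is reserved for sheltered workshops? yes; the contracting authority is not a central government body? no; the requirement arises from unforeseeable urgency? yes — 2 of 3 hold (need ≥2) → satisfied.
Under article 1: the contract is for the supply of goods? yes; or the contract is co-financed by an international organisation? yes. So the procurement is a Class-E Call.
Under article 3: not a Certified Procurement (article 5)? no; and Class-E Call (article 1)? yes. So the procurement is not a Provisional Acquisition.
Under article 8: Provisional Acquisition (article 3)? no; and there is only one economic operator capable of performance? yes. So the procurement is not a Class-H Procurement.
Under article 12: the requirement has not been advertised in the official gazette? no; and the requirement arises from unforeseeable urgency? yes. So the procurement is not an Accredited Call.
Under article 7: the procurement relates to defence or security? no; or the contract is not co-financed by an international organisation? no. So the procurement is not an Assessable Tender.
Under article 2: Accredited Call (article 12)? no; or Assessable Tender (article 7)? no. So the procurement is not a Qualifying Acquisition.
Under article 6: Tier II Acquisition (article 9)? yes; Class-H Procurement (article 8)? no; not a Qualifying Acquisition (article 2)? yes — 2 of 3 hold (need ≥2) → satisfied.

Yes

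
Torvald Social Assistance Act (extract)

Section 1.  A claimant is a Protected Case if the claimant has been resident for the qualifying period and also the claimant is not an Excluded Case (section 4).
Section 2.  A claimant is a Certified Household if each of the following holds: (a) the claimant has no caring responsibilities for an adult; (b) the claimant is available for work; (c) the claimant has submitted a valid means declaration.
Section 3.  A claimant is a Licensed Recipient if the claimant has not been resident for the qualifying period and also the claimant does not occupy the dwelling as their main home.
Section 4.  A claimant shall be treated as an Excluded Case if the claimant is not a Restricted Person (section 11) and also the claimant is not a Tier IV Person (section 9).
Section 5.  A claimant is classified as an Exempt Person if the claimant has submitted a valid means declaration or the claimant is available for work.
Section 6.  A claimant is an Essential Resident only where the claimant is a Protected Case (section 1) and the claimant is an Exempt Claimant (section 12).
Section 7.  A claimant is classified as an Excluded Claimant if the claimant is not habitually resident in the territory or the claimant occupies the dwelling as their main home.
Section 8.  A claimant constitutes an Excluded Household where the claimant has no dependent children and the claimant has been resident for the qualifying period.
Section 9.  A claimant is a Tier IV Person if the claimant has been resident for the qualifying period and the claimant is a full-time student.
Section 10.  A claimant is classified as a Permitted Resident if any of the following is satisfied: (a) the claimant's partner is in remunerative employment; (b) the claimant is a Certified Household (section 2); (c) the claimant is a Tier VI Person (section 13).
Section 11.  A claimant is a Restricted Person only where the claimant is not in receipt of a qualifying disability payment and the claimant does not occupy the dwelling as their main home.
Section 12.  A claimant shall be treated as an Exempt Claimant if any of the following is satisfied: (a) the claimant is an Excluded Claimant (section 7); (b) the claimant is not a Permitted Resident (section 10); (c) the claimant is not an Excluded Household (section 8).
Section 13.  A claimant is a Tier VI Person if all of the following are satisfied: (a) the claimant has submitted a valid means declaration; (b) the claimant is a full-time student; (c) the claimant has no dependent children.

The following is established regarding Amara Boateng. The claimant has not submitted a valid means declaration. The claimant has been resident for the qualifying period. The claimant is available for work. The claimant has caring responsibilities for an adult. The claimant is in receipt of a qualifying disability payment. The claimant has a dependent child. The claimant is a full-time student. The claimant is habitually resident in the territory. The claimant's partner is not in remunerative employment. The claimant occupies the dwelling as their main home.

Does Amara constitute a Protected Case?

Yes

Under section 11: the claimant is not in receipt of a qualifying disability payment? no; and the claimant does not occupy the dwelling as their main home? no. So the claimant is not a Restricted Person.
Under section 9: the claimant has been resident for the qualifying period? yes; and the claimant is a full-time student? yes. So the claimant is a Tier IV Person.
Under section 4: not a Restricted Person (section 11)? yes; and not a Tier IV Person (section 9)? no. So the claimant is not an Excluded Case.
Under section 1: the claimant has been resident for the qualifying period? yes; and not an Excluded Case (section 4)? yes. So the claimant is a Protected Case.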